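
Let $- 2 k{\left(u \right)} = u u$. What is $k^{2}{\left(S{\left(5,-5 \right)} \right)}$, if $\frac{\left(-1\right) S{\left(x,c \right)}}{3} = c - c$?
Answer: $0$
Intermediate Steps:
$S{\left(x,c \right)} = 0$ ($S{\left(x,c \right)} = - 3 \left(c - c\right) = \left(-3\right) 0 = 0$)
$k{\left(u \right)} = - \frac{u^{2}}{2}$ ($k{\left(u \right)} = - \frac{u u}{2} = - \frac{u^{2}}{2}$)
$k^{2}{\left(S{\left(5,-5 \right)} \right)} = \left(- \frac{0^{2}}{2}\right)^{2} = \left(\left(- \frac{1}{2}\right) 0\right)^{2} = 0^{2} = 0$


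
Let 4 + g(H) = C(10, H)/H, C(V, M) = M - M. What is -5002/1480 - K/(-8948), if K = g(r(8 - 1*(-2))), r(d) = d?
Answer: -5595477/1655380 ≈ -3.3802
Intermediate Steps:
C(V, M) = 0
g(H) = -4 (g(H) = -4 + 0/H = -4 + 0 = -4)
K = -4
-5002/1480 - K/(-8948) = -5002/1480 - 1*(-4)/(-8948) = -5002*1/1480 + 4*(-1/8948) = -2501/740 - 1/2237 = -5595477/1655380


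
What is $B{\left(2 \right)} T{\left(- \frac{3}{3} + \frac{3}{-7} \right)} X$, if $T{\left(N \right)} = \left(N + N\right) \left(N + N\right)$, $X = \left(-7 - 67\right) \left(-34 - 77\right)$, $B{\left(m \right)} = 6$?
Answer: $\frac{19713600}{49} \approx 4.0232 \cdot 10^{5}$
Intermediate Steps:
$X = 8214$ ($X = \left(-74\right) \left(-111\right) = 8214$)
$T{\left(N \right)} = 4 N^{2}$ ($T{\left(N \right)} = 2 N 2 N = 4 N^{2}$)
$B{\left(2 \right)} T{\left(- \frac{3}{3} + \frac{3}{-7} \right)} X = 6 \cdot 4 \left(- \frac{3}{3} + \frac{3}{-7}\right)^{2} \cdot 8214 = 6 \cdot 4 \left(\left(-3\right) \frac{1}{3} + 3 \left(- \frac{1}{7}\right)\right)^{2} \cdot 8214 = 6 \cdot 4 \left(-1 - \frac{3}{7}\right)^{2} \cdot 8214 = 6 \cdot 4 \left(- \frac{10}{7}\right)^{2} \cdot 8214 = 6 \cdot 4 \cdot \frac{100}{49} \cdot 8214 = 6 \cdot \frac{400}{49} \cdot 8214 = \frac{2400}{49} \cdot 8214 = \frac{19713600}{49}$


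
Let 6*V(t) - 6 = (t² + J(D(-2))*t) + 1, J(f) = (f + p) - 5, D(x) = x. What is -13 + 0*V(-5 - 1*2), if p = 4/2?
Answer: -13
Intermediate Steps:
p = 2 (p = 4*(½) = 2)
J(f) = -3 + f (J(f) = (f + 2) - 5 = (2 + f) - 5 = -3 + f)
V(t) = 7/6 - 5*t/6 + t²/6 (V(t) = 1 + ((t² + (-3 - 2)*t) + 1)/6 = 1 + ((t² - 5*t) + 1)/6 = 1 + (1 + t² - 5*t)/6 = 1 + (⅙ - 5*t/6 + t²/6) = 7/6 - 5*t/6 + t²/6)
-13 + 0*V(-5 - 1*2) = -13 + 0*(7/6 - 5*(-5 - 1*2)/6 + (-5 - 1*2)²/6) = -13 + 0*(7/6 - 5*(-5 - 2)/6 + (-5 - 2)²/6) = -13 + 0*(7/6 - ⅚*(-7) + (⅙)*(-7)²) = -13 + 0*(7/6 + 35/6 + (⅙)*49) = -13 + 0*(7/6 + 35/6 + 49/6) = -13 + 0*(91/6) = -13 + 0 = -13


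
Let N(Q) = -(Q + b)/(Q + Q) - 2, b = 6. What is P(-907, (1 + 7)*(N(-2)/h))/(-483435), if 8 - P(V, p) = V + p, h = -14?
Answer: -6401/3384045 ≈ -0.0018915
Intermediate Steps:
N(Q) = -2 - (6 + Q)/(2*Q) (N(Q) = -(Q + 6)/(Q + Q) - 2 = -(6 + Q)/(2*Q) - 2 = -2 - (6 + Q)/(2*Q))
P(V, p) = 8 - V - p (P(V, p) = 8 - (V + p) = 8 + (-V - p) = 8 - V - p)
P(-907, (1 + 7)*(N(-2)/h))/(-483435) = (8 - 1*(-907) - (1 + 7)*(-5/2 - 3/(-2))/(-14))/(-483435) = (8 + 907 - 8*(-5/2 - 3*(-1/2))*(-1/14))*(-1/483435) = (8 + 907 - 8*(-5/2 + 3/2)*(-1/14))*(-1/483435) = (8 + 907 - 8*(-1*(-1/14)))*(-1/483435) = (8 + 907 - 8/14)*(-1/483435) = (8 + 907 - 1*4/7)*(-1/483435) = (8 + 907 - 4/7)*(-1/483435) = (6401/7)*(-1/483435) = -6401/3384045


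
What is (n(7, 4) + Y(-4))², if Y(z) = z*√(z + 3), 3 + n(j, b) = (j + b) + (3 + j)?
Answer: 308 - 144*I ≈ 308.0 - 144.0*I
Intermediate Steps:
n(j, b) = b + 2*j (n(j, b) = -3 + ((j + b) + (3 + j)) = -3 + ((b + j) + (3 + j)) = -3 + (3 + b + 2*j) = b + 2*j)
Y(z) = z*√(3 + z)
(n(7, 4) + Y(-4))² = ((4 + 2*7) - 4*√(3 - 4))² = ((4 + 14) - 4*I)² = (18 - 4*I)²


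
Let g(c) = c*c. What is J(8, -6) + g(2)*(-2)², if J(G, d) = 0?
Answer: 16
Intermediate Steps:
g(c) = c²
J(8, -6) + g(2)*(-2)² = 0 + 2²*(-2)² = 0 + 4*4 = 0 + 16 = 16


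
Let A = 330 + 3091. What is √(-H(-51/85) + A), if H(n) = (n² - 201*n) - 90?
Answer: √84751/5 ≈ 58.224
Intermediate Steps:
A = 3421
H(n) = -90 + n² - 201*n
√(-H(-51/85) + A) = √(-(-90 + (-51/85)² - (-10251)/85) + 3421) = √(-(-90 + (-51*1/85)² - (-10251)/85) + 3421) = √(-(-90 + (-⅗)² - 201*(-⅗)) + 3421) = √(-(-90 + 9/25 + 603/5) + 3421) = √(-1*774/25 + 3421) = √(-774/25 + 3421) = √(84751/25) = √84751/5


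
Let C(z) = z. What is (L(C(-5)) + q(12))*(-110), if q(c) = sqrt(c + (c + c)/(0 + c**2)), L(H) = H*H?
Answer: -2750 - 55*sqrt(438)/3 ≈ -3133.7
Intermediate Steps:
L(H) = H**2
q(c) = sqrt(c + 2/c) (q(c) = sqrt(c + (2*c)/(c**2)) = sqrt(c + (2*c)/c**2) = sqrt(c + 2/c))
(L(C(-5)) + q(12))*(-110) = ((-5)**2 + sqrt(12 + 2/12))*(-110) = (25 + sqrt(12 + 2*(1/12)))*(-110) = (25 + sqrt(12 + 1/6))*(-110) = (25 + sqrt(73/6))*(-110) = (25 + sqrt(438)/6)*(-110) = -2750 - 55*sqrt(438)/3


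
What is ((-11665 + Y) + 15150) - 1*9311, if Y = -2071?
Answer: -7897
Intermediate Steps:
((-11665 + Y) + 15150) - 1*9311 = ((-11665 - 2071) + 15150) - 1*9311 = (-13736 + 15150) - 9311 = 1414 - 9311 = -7897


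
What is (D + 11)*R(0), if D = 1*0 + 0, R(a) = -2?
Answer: -22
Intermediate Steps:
D = 0 (D = 0 + 0 = 0)
(D + 11)*R(0) = (0 + 11)*(-2) = 11*(-2) = -22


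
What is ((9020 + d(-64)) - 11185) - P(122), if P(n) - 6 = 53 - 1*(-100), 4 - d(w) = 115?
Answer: -2435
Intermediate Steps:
d(w) = -111 (d(w) = 4 - 1*115 = 4 - 115 = -111)
P(n) = 159 (P(n) = 6 + (53 - 1*(-100)) = 6 + (53 + 100) = 6 + 153 = 159)
((9020 + d(-64)) - 11185) - P(122) = ((9020 - 111) - 11185) - 1*159 = (8909 - 11185) - 159 = -2276 - 159 = -2435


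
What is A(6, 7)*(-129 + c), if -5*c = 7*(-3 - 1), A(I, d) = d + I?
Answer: -8021/5 ≈ -1604.2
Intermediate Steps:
A(I, d) = I + d
c = 28/5 (c = -7*(-3 - 1)/5 = -7*(-4)/5 = -⅕*(-28) = 28/5 ≈ 5.6000)
A(6, 7)*(-129 + c) = (6 + 7)*(-129 + 28/5) = 13*(-617/5) = -8021/5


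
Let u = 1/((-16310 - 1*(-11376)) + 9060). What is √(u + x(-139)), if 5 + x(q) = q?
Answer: I*√2451434018/4126 ≈ 12.0*I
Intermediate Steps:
x(q) = -5 + q
u = 1/4126 (u = 1/((-16310 + 11376) + 9060) = 1/(-4934 + 9060) = 1/4126 ≈ 0.00024237)
√(u + x(-139)) = √(1/4126 + (-5 - 139)) = √(1/4126 - 144) = √(-594143/4126) = I*√2451434018/4126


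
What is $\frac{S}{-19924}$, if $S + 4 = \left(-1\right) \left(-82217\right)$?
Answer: $- \frac{82213}{19924} \approx -4.1263$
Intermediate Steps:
$S = 82213$ ($S = -4 - -82217 = -4 + 82217 = 82213$)
$\frac{S}{-19924} = \frac{82213}{-19924} = 82213 \left(- \frac{1}{19924}\right) = - \frac{82213}{19924}$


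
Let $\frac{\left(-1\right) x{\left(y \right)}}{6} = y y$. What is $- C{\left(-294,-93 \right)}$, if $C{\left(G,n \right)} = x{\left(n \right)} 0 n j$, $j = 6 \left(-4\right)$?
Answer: $0$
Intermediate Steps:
$x{\left(y \right)} = - 6 y^{2}$ ($x{\left(y \right)} = - 6 y y = - 6 y^{2}$)
$j = -24$
$C{\left(G,n \right)} = 0$ ($C{\left(G,n \right)} = - 6 n^{2} \cdot 0 n \left(-24\right) = - 6 n^{2} \cdot 0 \left(-24\right) = - 6 n^{2} \cdot 0 = 0$)
$- C{\left(-294,-93 \right)} = \left(-1\right) 0 = 0$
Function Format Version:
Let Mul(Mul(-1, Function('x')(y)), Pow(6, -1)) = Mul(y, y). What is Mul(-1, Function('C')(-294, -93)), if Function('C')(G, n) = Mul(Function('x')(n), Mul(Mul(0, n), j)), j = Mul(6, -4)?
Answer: 0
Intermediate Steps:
Function('x')(y) = Mul(-6, Pow(y, 2)) (Function('x')(y) = Mul(-6, Mul(y, y)) = Mul(-6, Pow(y, 2)))
j = -24
Function('C')(G, n) = 0 (Function('C')(G, n) = Mul(Mul(-6, Pow(n, 2)), Mul(Mul(0, n), -24)) = Mul(Mul(-6, Pow(n, 2)), Mul(0, -24)) = Mul(Mul(-6, Pow(n, 2)), 0) = 0)
Mul(-1, Function('C')(-294, -93)) = Mul(-1, 0) = 0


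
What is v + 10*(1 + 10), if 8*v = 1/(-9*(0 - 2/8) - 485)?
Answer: 424819/3862 ≈ 110.00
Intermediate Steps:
v = -1/3862 (v = 1/(8*(-9*(0 - 2/8) - 485)) = 1/(8*(-9*(0 - 2*1/8) - 485)) = 1/(8*(-9*(0 - 1/4) - 485)) = 1/(8*(-9*(-1/4) - 485)) = 1/(8*(9/4 - 485)) = 1/(8*(-1931/4)) = (1/8)*(-4/1931) = -1/3862 ≈ -0.00025893)
v + 10*(1 + 10) = -1/3862 + 10*(1 + 10) = -1/3862 + 10*11 = -1/3862 + 110 = 424819/3862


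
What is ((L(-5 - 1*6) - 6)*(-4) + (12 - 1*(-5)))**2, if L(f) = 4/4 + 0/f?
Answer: 1369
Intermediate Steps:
L(f) = 1 (L(f) = 4*(1/4) + 0 = 1 + 0 = 1)
((L(-5 - 1*6) - 6)*(-4) + (12 - 1*(-5)))**2 = ((1 - 6)*(-4) + (12 - 1*(-5)))**2 = (-5*(-4) + (12 + 5))**2 = (20 + 17)**2 = 37**2 = 1369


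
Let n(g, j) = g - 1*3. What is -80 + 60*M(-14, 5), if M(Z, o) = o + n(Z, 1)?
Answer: -800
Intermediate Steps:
n(g, j) = -3 + g (n(g, j) = g - 3 = -3 + g)
M(Z, o) = -3 + Z + o (M(Z, o) = o + (-3 + Z) = -3 + Z + o)
-80 + 60*M(-14, 5) = -80 + 60*(-3 - 14 + 5) = -80 + 60*(-12) = -80 - 720 = -800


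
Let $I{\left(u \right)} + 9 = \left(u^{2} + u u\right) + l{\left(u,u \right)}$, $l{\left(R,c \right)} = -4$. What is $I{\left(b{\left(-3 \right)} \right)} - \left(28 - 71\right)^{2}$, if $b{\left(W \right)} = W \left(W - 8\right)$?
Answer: $316$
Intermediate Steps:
$b{\left(W \right)} = W \left(-8 + W\right)$
$I{\left(u \right)} = -13 + 2 u^{2}$ ($I{\left(u \right)} = -9 - \left(4 - u^{2} - u u\right) = -9 + \left(\left(u^{2} + u^{2}\right) - 4\right) = -9 + \left(2 u^{2} - 4\right) = -9 + \left(-4 + 2 u^{2}\right) = -13 + 2 u^{2}$)
$I{\left(b{\left(-3 \right)} \right)} - \left(28 - 71\right)^{2} = \left(-13 + 2 \left(- 3 \left(-8 - 3\right)\right)^{2}\right) - \left(28 - 71\right)^{2} = \left(-13 + 2 \left(\left(-3\right) \left(-11\right)\right)^{2}\right) - \left(-43\right)^{2} = \left(-13 + 2 \cdot 33^{2}\right) - 1849 = \left(-13 + 2 \cdot 1089\right) - 1849 = \left(-13 + 2178\right) - 1849 = 2165 - 1849 = 316$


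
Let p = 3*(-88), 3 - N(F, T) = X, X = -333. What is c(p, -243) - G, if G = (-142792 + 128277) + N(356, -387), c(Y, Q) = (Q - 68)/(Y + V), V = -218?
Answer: 6834589/482 ≈ 14180.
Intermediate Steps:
N(F, T) = 336 (N(F, T) = 3 - 1*(-333) = 3 + 333 = 336)
p = -264
c(Y, Q) = (-68 + Q)/(-218 + Y) (c(Y, Q) = (Q - 68)/(Y - 218) = (-68 + Q)/(-218 + Y))
G = -14179 (G = (-142792 + 128277) + 336 = -14515 + 336 = -14179)
c(p, -243) - G = (-68 - 243)/(-218 - 264) - 1*(-14179) = -311/(-482) + 14179 = -1/482*(-311) + 14179 = 311/482 + 14179 = 6834589/482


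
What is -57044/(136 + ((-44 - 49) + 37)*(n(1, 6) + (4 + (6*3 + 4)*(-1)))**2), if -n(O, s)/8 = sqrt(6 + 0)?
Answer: 70435079/16370 - 14375088*sqrt(6)/8185 ≈ 0.72192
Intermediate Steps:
n(O, s) = -8*sqrt(6) (n(O, s) = -8*sqrt(6 + 0) = -8*sqrt(6))
-57044/(136 + ((-44 - 49) + 37)*(n(1, 6) + (4 + (6*3 + 4)*(-1)))**2) = -57044/(136 + ((-44 - 49) + 37)*(-8*sqrt(6) + (4 + (6*3 + 4)*(-1)))**2) = -57044/(136 + (-93 + 37)*(-8*sqrt(6) + (4 + (18 + 4)*(-1)))**2) = -57044/(136 - 56*(-8*sqrt(6) + (4 + 22*(-1)))**2) = -57044/(136 - 56*(-8*sqrt(6) + (4 - 22))**2) = -57044/(136 - 56*(-8*sqrt(6) - 18)**2) = -57044/(136 - 56*(-18 - 8*sqrt(6))**2)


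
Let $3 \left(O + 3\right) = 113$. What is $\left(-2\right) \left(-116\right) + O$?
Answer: $\frac{800}{3} \approx 266.67$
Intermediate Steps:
$O = \frac{104}{3}$ ($O = -3 + \frac{1}{3} \cdot 113 = -3 + \frac{113}{3} = \frac{104}{3} \approx 34.667$)
$\left(-2\right) \left(-116\right) + O = \left(-2\right) \left(-116\right) + \frac{104}{3} = 232 + \frac{104}{3} = \frac{800}{3}$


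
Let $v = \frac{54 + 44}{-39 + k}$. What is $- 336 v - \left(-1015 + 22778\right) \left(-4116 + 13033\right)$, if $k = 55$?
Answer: $-194062729$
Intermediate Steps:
$v = \frac{49}{8}$ ($v = \frac{54 + 44}{-39 + 55} = \frac{98}{16} = 98 \cdot \frac{1}{16} = \frac{49}{8} \approx 6.125$)
$- 336 v - \left(-1015 + 22778\right) \left(-4116 + 13033\right) = \left(-336\right) \frac{49}{8} - \left(-1015 + 22778\right) \left(-4116 + 13033\right) = -2058 - 21763 \cdot 8917 = -2058 - 194060671 = -194062729$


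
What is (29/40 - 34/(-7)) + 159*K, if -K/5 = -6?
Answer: 1337163/280 ≈ 4775.6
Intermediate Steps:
K = 30 (K = -5*(-6) = 30)
(29/40 - 34/(-7)) + 159*K = (29/40 - 34/(-7)) + 159*30 = (29*(1/40) - 34*(-1/7)) + 4770 = (29/40 + 34/7) + 4770 = 1563/280 + 4770 = 1337163/280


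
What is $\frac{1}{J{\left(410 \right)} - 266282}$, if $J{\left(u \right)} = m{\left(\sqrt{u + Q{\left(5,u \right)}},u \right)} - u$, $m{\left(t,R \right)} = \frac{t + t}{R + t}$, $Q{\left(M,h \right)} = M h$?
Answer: $- \frac{5387179}{1436717701882} - \frac{\sqrt{615}}{7183588509410} \approx -3.7496 \cdot 10^{-6}$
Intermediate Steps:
$m{\left(t,R \right)} = \frac{2 t}{R + t}$
$J{\left(u \right)} = - u + \frac{2 \sqrt{6} \sqrt{u}}{u + \sqrt{6} \sqrt{u}}$ ($J{\left(u \right)} = \frac{2 \sqrt{u + 5 u}}{u + \sqrt{u + 5 u}} - u = \frac{2 \sqrt{6 u}}{u + \sqrt{6 u}} - u = \frac{2 \sqrt{6} \sqrt{u}}{u + \sqrt{6} \sqrt{u}} - u = - u + \frac{2 \sqrt{6} \sqrt{u}}{u + \sqrt{6} \sqrt{u}}$)
$\frac{1}{J{\left(410 \right)} - 266282} = \frac{1}{\left(\left(-1\right) 410 + \frac{2 \sqrt{6} \sqrt{410}}{410 + \sqrt{6} \sqrt{410}}\right) - 266282} = \frac{1}{\left(-410 + \frac{2 \sqrt{6} \sqrt{410}}{410 + 2 \sqrt{615}}\right) + \left(\left(-89078 + 30409\right) - 207613\right)} = \frac{1}{\left(-410 + \frac{4 \sqrt{615}}{410 + 2 \sqrt{615}}\right) - 266282} = \frac{1}{-266692 + \frac{4 \sqrt{615}}{410 + 2 \sqrt{615}}}$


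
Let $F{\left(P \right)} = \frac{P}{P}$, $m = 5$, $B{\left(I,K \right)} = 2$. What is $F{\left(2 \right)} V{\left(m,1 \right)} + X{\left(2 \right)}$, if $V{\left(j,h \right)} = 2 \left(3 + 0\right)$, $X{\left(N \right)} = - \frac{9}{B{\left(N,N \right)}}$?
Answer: $\frac{3}{2} \approx 1.5$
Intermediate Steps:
$X{\left(N \right)} = - \frac{9}{2}$
$V{\left(j,h \right)} = 6$ ($V{\left(j,h \right)} = 2 \cdot 3 = 6$)
$F{\left(P \right)} = 1$
$F{\left(2 \right)} V{\left(m,1 \right)} + X{\left(2 \right)} = 1 \cdot 6 - \frac{9}{2} = 6 - \frac{9}{2} = \frac{3}{2}$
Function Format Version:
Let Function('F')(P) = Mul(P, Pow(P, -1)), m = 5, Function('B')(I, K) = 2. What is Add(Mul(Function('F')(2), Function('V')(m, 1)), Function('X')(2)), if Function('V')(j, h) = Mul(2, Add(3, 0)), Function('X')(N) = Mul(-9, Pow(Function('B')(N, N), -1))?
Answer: Rational(3, 2) ≈ 1.5000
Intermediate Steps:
Function('X')(N) = Rational(-9, 2) (Function('X')(N) = Mul(-9, Pow(2, -1)) = Mul(-9, Rational(1, 2)) = Rational(-9, 2))
Function('V')(j, h) = 6 (Function('V')(j, h) = Mul(2, 3) = 6)
Function('F')(P) = 1
Add(Mul(Function('F')(2), Function('V')(m, 1)), Function('X')(2)) = Add(Mul(1, 6), Rational(-9, 2)) = Add(6, Rational(-9, 2)) = Rational(3, 2)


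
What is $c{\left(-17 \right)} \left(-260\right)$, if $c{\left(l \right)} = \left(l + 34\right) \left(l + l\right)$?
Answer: $150280$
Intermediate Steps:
$c{\left(l \right)} = 2 l \left(34 + l\right)$ ($c{\left(l \right)} = \left(34 + l\right) 2 l = 2 l \left(34 + l\right)$)
$c{\left(-17 \right)} \left(-260\right) = 2 \left(-17\right) \left(34 - 17\right) \left(-260\right) = 2 \left(-17\right) 17 \left(-260\right) = \left(-578\right) \left(-260\right) = 150280$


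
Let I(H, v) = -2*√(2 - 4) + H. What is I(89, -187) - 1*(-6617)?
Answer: 6706 - 2*I*√2 ≈ 6706.0 - 2.8284*I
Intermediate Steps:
I(H, v) = H - 2*I*√2 (I(H, v) = -2*I*√2 + H = H - 2*I*√2)
I(89, -187) - 1*(-6617) = (89 - 2*I*√2) - 1*(-6617) = (89 - 2*I*√2) + 6617 = 6706 - 2*I*√2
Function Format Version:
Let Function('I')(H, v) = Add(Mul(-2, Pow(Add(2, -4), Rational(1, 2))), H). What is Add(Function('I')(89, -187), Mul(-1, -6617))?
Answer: Add(6706, Mul(-2, I, Pow(2, Rational(1, 2)))) ≈ Add(6706.0, Mul(-2.8284, I))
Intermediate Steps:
Function('I')(H, v) = Add(H, Mul(-2, I, Pow(2, Rational(1, 2)))) (Function('I')(H, v) = Add(Mul(-2, Pow(-2, Rational(1, 2))), H) = Add(Mul(-2, Mul(I, Pow(2, Rational(1, 2)))), H) = Add(Mul(-2, I, Pow(2, Rational(1, 2))), H) = Add(H, Mul(-2, I, Pow(2, Rational(1, 2)))))
Add(Function('I')(89, -187), Mul(-1, -6617)) = Add(Add(89, Mul(-2, I, Pow(2, Rational(1, 2)))), Mul(-1, -6617)) = Add(Add(89, Mul(-2, I, Pow(2, Rational(1, 2)))), 6617) = Add(6706, Mul(-2, I, Pow(2, Rational(1, 2))))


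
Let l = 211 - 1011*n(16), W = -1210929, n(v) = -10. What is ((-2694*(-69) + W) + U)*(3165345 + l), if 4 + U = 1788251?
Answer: 2423680993864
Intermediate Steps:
U = 1788247 (U = -4 + 1788251 = 1788247)
l = 10321 (l = 211 - 1011*(-10) = 211 + 10110 = 10321)
((-2694*(-69) + W) + U)*(3165345 + l) = ((-2694*(-69) - 1210929) + 1788247)*(3165345 + 10321) = ((185886 - 1210929) + 1788247)*3175666 = (-1025043 + 1788247)*3175666 = 763204*3175666 = 2423680993864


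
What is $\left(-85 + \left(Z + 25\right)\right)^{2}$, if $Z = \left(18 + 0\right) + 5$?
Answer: $1369$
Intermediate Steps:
$Z = 23$ ($Z = 18 + 5 = 23$)
$\left(-85 + \left(Z + 25\right)\right)^{2} = \left(-85 + \left(23 + 25\right)\right)^{2} = \left(-85 + 48\right)^{2} = \left(-37\right)^{2} = 1369$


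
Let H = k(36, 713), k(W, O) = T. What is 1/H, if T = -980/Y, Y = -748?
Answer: 187/245 ≈ 0.76327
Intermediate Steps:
T = 245/187 (T = -980/(-748) = -980*(-1/748) = 245/187 ≈ 1.3102)
k(W, O) = 245/187
H = 245/187 ≈ 1.3102
1/H = 1/(245/187) = 187/245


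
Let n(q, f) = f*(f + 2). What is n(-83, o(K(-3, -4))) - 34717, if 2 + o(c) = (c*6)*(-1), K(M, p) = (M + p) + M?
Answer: -31237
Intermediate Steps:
K(M, p) = p + 2*M
o(c) = -2 - 6*c (o(c) = -2 + (c*6)*(-1) = -2 + (6*c)*(-1) = -2 - 6*c)
n(q, f) = f*(2 + f)
n(-83, o(K(-3, -4))) - 34717 = (-2 - 6*(-4 + 2*(-3)))*(2 + (-2 - 6*(-4 + 2*(-3)))) - 34717 = (-2 - 6*(-4 - 6))*(2 + (-2 - 6*(-4 - 6))) - 34717 = (-2 - 6*(-10))*(2 + (-2 - 6*(-10))) - 34717 = (-2 + 60)*(2 + (-2 + 60)) - 34717 = 58*(2 + 58) - 34717 = 58*60 - 34717 = 3480 - 34717 = -31237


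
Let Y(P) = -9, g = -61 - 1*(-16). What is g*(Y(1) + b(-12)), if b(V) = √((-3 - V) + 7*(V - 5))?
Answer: 405 - 45*I*√110 ≈ 405.0 - 471.96*I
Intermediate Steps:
g = -45 (g = -61 + 16 = -45)
b(V) = √(-38 + 6*V) (b(V) = √((-3 - V) + 7*(-5 + V)) = √((-3 - V) + (-35 + 7*V)) = √(-38 + 6*V))
g*(Y(1) + b(-12)) = -45*(-9 + √(-38 + 6*(-12))) = -45*(-9 + √(-38 - 72)) = -45*(-9 + √(-110)) = -45*(-9 + I*√110) = 405 - 45*I*√110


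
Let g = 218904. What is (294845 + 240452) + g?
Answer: 754201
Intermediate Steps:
(294845 + 240452) + g = (294845 + 240452) + 218904 = 535297 + 218904 = 754201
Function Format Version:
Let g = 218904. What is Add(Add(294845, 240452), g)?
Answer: 754201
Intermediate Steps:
Add(Add(294845, 240452), g) = Add(Add(294845, 240452), 218904) = Add(535297, 218904) = 754201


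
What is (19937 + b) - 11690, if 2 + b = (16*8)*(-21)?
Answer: 5557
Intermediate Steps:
b = -2690 (b = -2 + (16*8)*(-21) = -2 + 128*(-21) = -2 - 2688 = -2690)
(19937 + b) - 11690 = (19937 - 2690) - 11690 = 17247 - 11690 = 5557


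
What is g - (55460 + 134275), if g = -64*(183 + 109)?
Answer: -208423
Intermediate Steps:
g = -18688 (g = -64*292 = -18688)
g - (55460 + 134275) = -18688 - (55460 + 134275) = -18688 - 1*189735 = -18688 - 189735 = -208423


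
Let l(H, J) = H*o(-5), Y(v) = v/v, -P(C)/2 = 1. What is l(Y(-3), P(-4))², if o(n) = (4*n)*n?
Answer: 10000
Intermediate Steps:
o(n) = 4*n²
P(C) = -2 (P(C) = -2*1 = -2)
Y(v) = 1
l(H, J) = 100*H (l(H, J) = H*(4*(-5)²) = H*(4*25) = H*100 = 100*H)
l(Y(-3), P(-4))² = (100*1)² = 100² = 10000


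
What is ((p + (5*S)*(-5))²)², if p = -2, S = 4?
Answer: 108243216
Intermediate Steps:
((p + (5*S)*(-5))²)² = ((-2 + (5*4)*(-5))²)² = ((-2 + 20*(-5))²)² = ((-2 - 100)²)² = ((-102)²)² = 10404² = 108243216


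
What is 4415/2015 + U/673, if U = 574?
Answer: 825581/271219 ≈ 3.0440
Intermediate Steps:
4415/2015 + U/673 = 4415/2015 + 574/673 = 4415*(1/2015) + 574*(1/673) = 883/403 + 574/673 = 825581/271219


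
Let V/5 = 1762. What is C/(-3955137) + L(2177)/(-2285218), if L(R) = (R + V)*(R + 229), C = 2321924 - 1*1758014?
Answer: -17640267391549/1506391710811 ≈ -11.710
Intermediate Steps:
V = 8810 (V = 5*1762 = 8810)
C = 563910 (C = 2321924 - 1758014 = 563910)
L(R) = (229 + R)*(8810 + R) (L(R) = (R + 8810)*(R + 229) = (8810 + R)*(229 + R) = (229 + R)*(8810 + R))
C/(-3955137) + L(2177)/(-2285218) = 563910/(-3955137) + (2017490 + 2177**2 + 9039*2177)/(-2285218) = 563910*(-1/3955137) + (2017490 + 4739329 + 19677903)*(-1/2285218) = -187970/1318379 + 26434722*(-1/2285218) = -187970/1318379 - 13217361/1142609 = -17640267391549/1506391710811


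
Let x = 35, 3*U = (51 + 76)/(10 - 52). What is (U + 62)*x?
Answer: 38425/18 ≈ 2134.7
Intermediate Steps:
U = -127/126 (U = ((51 + 76)/(10 - 52))/3 = (127/(-42))/3 = (127*(-1/42))/3 = (⅓)*(-127/42) = -127/126 ≈ -1.0079)
(U + 62)*x = (-127/126 + 62)*35 = (7685/126)*35 = 38425/18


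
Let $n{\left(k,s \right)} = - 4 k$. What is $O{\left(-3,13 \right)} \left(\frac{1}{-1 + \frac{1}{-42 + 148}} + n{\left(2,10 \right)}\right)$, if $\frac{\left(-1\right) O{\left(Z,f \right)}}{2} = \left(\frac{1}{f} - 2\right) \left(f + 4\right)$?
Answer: $- \frac{160820}{273} \approx -589.08$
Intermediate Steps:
$O{\left(Z,f \right)} = - 2 \left(-2 + \frac{1}{f}\right) \left(4 + f\right)$ ($O{\left(Z,f \right)} = - 2 \left(\frac{1}{f} - 2\right) \left(f + 4\right) = - 2 \left(-2 + \frac{1}{f}\right) \left(4 + f\right)$)
$O{\left(-3,13 \right)} \left(\frac{1}{-1 + \frac{1}{-42 + 148}} + n{\left(2,10 \right)}\right) = \left(14 - \frac{8}{13} + 4 \cdot 13\right) \left(\frac{1}{-1 + \frac{1}{-42 + 148}} - 8\right) = \left(14 - \frac{8}{13} + 52\right) \left(\frac{1}{-1 + \frac{1}{106}} - 8\right) = \frac{850 \left(\frac{1}{- \frac{105}{106}} - 8\right)}{13} = \frac{850 \left(- \frac{106}{105} - 8\right)}{13} = \frac{850}{13} \left(- \frac{946}{105}\right) = - \frac{160820}{273}$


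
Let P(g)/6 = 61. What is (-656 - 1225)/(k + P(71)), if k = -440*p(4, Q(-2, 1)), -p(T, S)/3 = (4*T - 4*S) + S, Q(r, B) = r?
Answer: -627/9802 ≈ -0.063967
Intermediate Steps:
p(T, S) = -12*T + 9*S (p(T, S) = -3*((4*T - 4*S) + S) = -3*((-4*S + 4*T) + S) = -3*(-3*S + 4*T) = -12*T + 9*S)
P(g) = 366 (P(g) = 6*61 = 366)
k = 29040 (k = -440*(-12*4 + 9*(-2)) = -440*(-48 - 18) = -440*(-66) = 29040)
(-656 - 1225)/(k + P(71)) = (-656 - 1225)/(29040 + 366) = -1881/29406 = -1881*1/29406 = -627/9802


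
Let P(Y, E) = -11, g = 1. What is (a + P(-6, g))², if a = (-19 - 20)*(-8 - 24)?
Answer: 1530169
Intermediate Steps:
a = 1248 (a = -39*(-32) = 1248)
(a + P(-6, g))² = (1248 - 11)² = 1237² = 1530169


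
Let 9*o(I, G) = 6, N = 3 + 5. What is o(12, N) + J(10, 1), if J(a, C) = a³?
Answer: 3002/3 ≈ 1000.7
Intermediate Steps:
N = 8
o(I, G) = ⅔ (o(I, G) = (⅑)*6 = ⅔)
o(12, N) + J(10, 1) = ⅔ + 10³ = ⅔ + 1000 = 3002/3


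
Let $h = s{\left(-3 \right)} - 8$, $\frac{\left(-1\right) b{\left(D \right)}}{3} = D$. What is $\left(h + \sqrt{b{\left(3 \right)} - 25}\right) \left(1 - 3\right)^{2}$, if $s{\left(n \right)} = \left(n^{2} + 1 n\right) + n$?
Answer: $-20 + 4 i \sqrt{34} \approx -20.0 + 23.324 i$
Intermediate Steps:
$s{\left(n \right)} = n^{2} + 2 n$ ($s{\left(n \right)} = \left(n^{2} + n\right) + n = \left(n + n^{2}\right) + n = n^{2} + 2 n$)
$b{\left(D \right)} = - 3 D$
$h = -5$ ($h = - 3 \left(2 - 3\right) - 8 = \left(-3\right) \left(-1\right) - 8 = 3 - 8 = -5$)
$\left(h + \sqrt{b{\left(3 \right)} - 25}\right) \left(1 - 3\right)^{2} = \left(-5 + \sqrt{\left(-3\right) 3 - 25}\right) \left(1 - 3\right)^{2} = \left(-5 + \sqrt{-9 - 25}\right) \left(-2\right)^{2} = \left(-5 + \sqrt{-34}\right) 4 = \left(-5 + i \sqrt{34}\right) 4 = -20 + 4 i \sqrt{34}$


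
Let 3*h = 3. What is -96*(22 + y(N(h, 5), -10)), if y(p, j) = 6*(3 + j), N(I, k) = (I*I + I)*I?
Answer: 1920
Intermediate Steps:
h = 1 (h = (1/3)*3 = 1)
N(I, k) = I*(I + I**2) (N(I, k) = (I**2 + I)*I = (I + I**2)*I = I*(I + I**2))
y(p, j) = 18 + 6*j
-96*(22 + y(N(h, 5), -10)) = -96*(22 + (18 + 6*(-10))) = -96*(22 + (18 - 60)) = -96*(22 - 42) = -96*(-20) = 1920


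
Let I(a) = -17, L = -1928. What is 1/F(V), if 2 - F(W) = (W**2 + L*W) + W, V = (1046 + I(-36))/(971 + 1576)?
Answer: 720801/562479842 ≈ 0.0012815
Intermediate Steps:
V = 343/849 (V = (1046 - 17)/(971 + 1576) = 1029/2547 = 1029*(1/2547) = 343/849 ≈ 0.40400)
F(W) = 2 - W**2 + 1927*W (F(W) = 2 - ((W**2 - 1928*W) + W) = 2 - (W**2 - 1927*W) = 2 + (-W**2 + 1927*W) = 2 - W**2 + 1927*W)
1/F(V) = 1/(2 - (343/849)**2 + 1927*(343/849)) = 1/(2 - 1*117649/720801 + 660961/849) = 1/(2 - 117649/720801 + 660961/849) = 1/(562479842/720801) = 720801/562479842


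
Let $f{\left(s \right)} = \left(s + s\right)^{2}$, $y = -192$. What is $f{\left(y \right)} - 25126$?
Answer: $122330$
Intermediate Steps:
$f{\left(s \right)} = 4 s^{2}$ ($f{\left(s \right)} = \left(2 s\right)^{2} = 4 s^{2}$)
$f{\left(y \right)} - 25126 = 4 \left(-192\right)^{2} - 25126 = 4 \cdot 36864 - 25126 = 147456 - 25126 = 122330$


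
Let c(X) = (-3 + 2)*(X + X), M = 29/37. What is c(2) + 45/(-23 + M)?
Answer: -1651/274 ≈ -6.0255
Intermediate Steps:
M = 29/37 (M = 29*(1/37) = 29/37 ≈ 0.78378)
c(X) = -2*X
c(2) + 45/(-23 + M) = -2*2 + 45/(-23 + 29/37) = -4 + 45/(-822/37) = -4 + 45*(-37/822) = -4 - 555/274 = -1651/274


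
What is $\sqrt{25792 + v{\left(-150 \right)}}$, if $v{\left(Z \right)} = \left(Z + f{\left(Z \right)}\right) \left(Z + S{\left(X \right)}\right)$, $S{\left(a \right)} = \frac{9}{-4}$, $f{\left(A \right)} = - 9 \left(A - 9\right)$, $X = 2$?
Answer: $\frac{i \sqrt{676961}}{2} \approx 411.39 i$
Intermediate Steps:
$f{\left(A \right)} = 81 - 9 A$ ($f{\left(A \right)} = - 9 \left(-9 + A\right) = 81 - 9 A$)
$S{\left(a \right)} = - \frac{9}{4}$ ($S{\left(a \right)} = 9 \left(- \frac{1}{4}\right) = - \frac{9}{4}$)
$v{\left(Z \right)} = \left(81 - 8 Z\right) \left(- \frac{9}{4} + Z\right)$ ($v{\left(Z \right)} = \left(Z - \left(-81 + 9 Z\right)\right) \left(Z - \frac{9}{4}\right) = \left(81 - 8 Z\right) \left(- \frac{9}{4} + Z\right)$)
$\sqrt{25792 + v{\left(-150 \right)}} = \sqrt{25792 - \left(\frac{60129}{4} + 180000\right)} = \sqrt{25792 - \frac{780129}{4}} = \sqrt{- \frac{676961}{4}} = \frac{i \sqrt{676961}}{2}$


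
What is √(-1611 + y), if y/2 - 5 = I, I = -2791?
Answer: I*√7183 ≈ 84.753*I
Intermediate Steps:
y = -5572 (y = 10 + 2*(-2791) = 10 - 5582 = -5572)
√(-1611 + y) = √(-1611 - 5572) = √(-7183) = I*√7183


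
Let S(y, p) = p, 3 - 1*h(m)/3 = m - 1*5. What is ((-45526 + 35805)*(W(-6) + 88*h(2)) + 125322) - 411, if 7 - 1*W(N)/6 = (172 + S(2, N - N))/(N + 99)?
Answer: -482780461/31 ≈ -1.5574e+7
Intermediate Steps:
h(m) = 24 - 3*m (h(m) = 9 - 3*(m - 1*5) = 9 - 3*(m - 5) = 9 - 3*(-5 + m) = 9 + (15 - 3*m) = 24 - 3*m)
W(N) = 42 - 1032/(99 + N) (W(N) = 42 - 6*(172 + (N - N))/(N + 99) = 42 - 6*(172 + 0)/(99 + N) = 42 - 1032/(99 + N))
((-45526 + 35805)*(W(-6) + 88*h(2)) + 125322) - 411 = ((-45526 + 35805)*(6*(521 + 7*(-6))/(99 - 6) + 88*(24 - 3*2)) + 125322) - 411 = (-9721*(6*(521 - 42)/93 + 88*(24 - 6)) + 125322) - 411 = (-9721*(6*(1/93)*479 + 88*18) + 125322) - 411 = (-9721*(958/31 + 1584) + 125322) - 411 = (-9721*50062/31 + 125322) - 411 = (-486652702/31 + 125322) - 411 = -482767720/31 - 411 = -482780461/31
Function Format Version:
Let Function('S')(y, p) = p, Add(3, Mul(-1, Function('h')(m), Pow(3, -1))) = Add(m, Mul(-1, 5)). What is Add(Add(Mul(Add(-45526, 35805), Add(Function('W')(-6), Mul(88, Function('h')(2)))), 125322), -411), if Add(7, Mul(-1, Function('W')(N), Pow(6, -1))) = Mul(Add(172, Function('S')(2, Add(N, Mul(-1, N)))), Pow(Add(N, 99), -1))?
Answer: Rational(-482780461, 31) ≈ -1.5574e+7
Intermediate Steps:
Function('h')(m) = Add(24, Mul(-3, m)) (Function('h')(m) = Add(9, Mul(-3, Add(m, Mul(-1, 5)))) = Add(9, Mul(-3, Add(m, -5))) = Add(9, Mul(-3, Add(-5, m))) = Add(9, Add(15, Mul(-3, m))) = Add(24, Mul(-3, m)))
Function('W')(N) = Add(42, Mul(-1032, Pow(Add(99, N), -1))) (Function('W')(N) = Add(42, Mul(-6, Mul(Add(172, Add(N, Mul(-1, N))), Pow(Add(N, 99), -1)))) = Add(42, Mul(-6, Mul(Add(172, 0), Pow(Add(99, N), -1)))) = Add(42, Mul(-6, Mul(172, Pow(Add(99, N), -1)))) = Add(42, Mul(-1032, Pow(Add(99, N), -1))))
Add(Add(Mul(Add(-45526, 35805), Add(Function('W')(-6), Mul(88, Function('h')(2)))), 125322), -411) = Add(Add(Mul(Add(-45526, 35805), Add(Mul(6, Pow(Add(99, -6), -1), Add(521, Mul(7, -6))), Mul(88, Add(24, Mul(-3, 2))))), 125322), -411) = Add(Add(Mul(-9721, Add(Mul(6, Pow(93, -1), Add(521, -42)), Mul(88, Add(24, -6)))), 125322), -411) = Add(Add(Mul(-9721, Add(Mul(6, Rational(1, 93), 479), Mul(88, 18))), 125322), -411) = Add(Add(Mul(-9721, Add(Rational(958, 31), 1584)), 125322), -411) = Add(Add(Mul(-9721, Rational(50062, 31)), 125322), -411) = Add(Add(Rational(-486652702, 31), 125322), -411) = Add(Rational(-482767720, 31), -411) = Rational(-482780461, 31)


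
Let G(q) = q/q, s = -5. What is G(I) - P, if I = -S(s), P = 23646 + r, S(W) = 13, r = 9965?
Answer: -33610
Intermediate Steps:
P = 33611 (P = 23646 + 9965 = 33611)
I = -13 (I = -1*13 = -13)
G(q) = 1
G(I) - P = 1 - 1*33611 = 1 - 33611 = -33610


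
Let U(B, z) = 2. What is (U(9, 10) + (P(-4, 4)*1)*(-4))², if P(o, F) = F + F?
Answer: 900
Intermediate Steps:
P(o, F) = 2*F
(U(9, 10) + (P(-4, 4)*1)*(-4))² = (2 + ((2*4)*1)*(-4))² = (2 + (8*1)*(-4))² = (2 + 8*(-4))² = (2 - 32)² = (-30)² = 900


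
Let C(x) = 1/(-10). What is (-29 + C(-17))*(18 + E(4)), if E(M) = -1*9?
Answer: -2619/10 ≈ -261.90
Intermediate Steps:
C(x) = -⅒
E(M) = -9
(-29 + C(-17))*(18 + E(4)) = (-29 - ⅒)*(18 - 9) = -291/10*9 = -2619/10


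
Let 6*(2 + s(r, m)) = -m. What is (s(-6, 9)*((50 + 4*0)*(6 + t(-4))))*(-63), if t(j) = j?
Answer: 22050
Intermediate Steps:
s(r, m) = -2 - m/6 (s(r, m) = -2 + (-m)/6 = -2 - m/6)
(s(-6, 9)*((50 + 4*0)*(6 + t(-4))))*(-63) = ((-2 - 1/6*9)*((50 + 4*0)*(6 - 4)))*(-63) = ((-2 - 3/2)*((50 + 0)*2))*(-63) = -175*2*(-63) = -7/2*100*(-63) = -350*(-63) = 22050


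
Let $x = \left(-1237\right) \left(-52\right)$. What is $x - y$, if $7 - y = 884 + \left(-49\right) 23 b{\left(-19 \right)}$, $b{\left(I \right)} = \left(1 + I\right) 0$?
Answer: $65201$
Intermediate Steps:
$x = 64324$
$b{\left(I \right)} = 0$
$y = -877$ ($y = 7 - \left(884 + \left(-49\right) 23 \cdot 0\right) = 7 - \left(884 - 0\right) = 7 - \left(884 + 0\right) = 7 - 884 = -877$)
$x - y = 64324 - -877 = 64324 + 877 = 65201$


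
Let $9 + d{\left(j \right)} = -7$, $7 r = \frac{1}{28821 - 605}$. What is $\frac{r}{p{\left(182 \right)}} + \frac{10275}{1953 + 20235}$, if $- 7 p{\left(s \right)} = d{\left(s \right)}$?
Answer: $\frac{386561049}{834742144} \approx 0.46309$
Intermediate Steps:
$r = \frac{1}{197512}$ ($r = \frac{1}{7 \left(28821 - 605\right)} = \frac{1}{7 \cdot 28216} = \frac{1}{7} \cdot \frac{1}{28216} = \frac{1}{197512} \approx 5.063 \cdot 10^{-6}$)
$d{\left(j \right)} = -16$ ($d{\left(j \right)} = -9 - 7 = -16$)
$p{\left(s \right)} = \frac{16}{7}$ ($p{\left(s \right)} = \left(- \frac{1}{7}\right) \left(-16\right) = \frac{16}{7}$)
$\frac{r}{p{\left(182 \right)}} + \frac{10275}{1953 + 20235} = \frac{1}{197512 \cdot \frac{16}{7}} + \frac{10275}{1953 + 20235} = \frac{1}{197512} \cdot \frac{7}{16} + \frac{10275}{22188} = \frac{1}{451456} + 10275 \cdot \frac{1}{22188} = \frac{1}{451456} + \frac{3425}{7396} = \frac{386561049}{834742144}$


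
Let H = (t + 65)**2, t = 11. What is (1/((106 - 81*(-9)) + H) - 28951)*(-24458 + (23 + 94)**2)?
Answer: 187375763740/601 ≈ 3.1177e+8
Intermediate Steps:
H = 5776 (H = (11 + 65)**2 = 76**2 = 5776)
(1/((106 - 81*(-9)) + H) - 28951)*(-24458 + (23 + 94)**2) = (1/((106 - 81*(-9)) + 5776) - 28951)*(-24458 + (23 + 94)**2) = (1/((106 + 729) + 5776) - 28951)*(-24458 + 117**2) = (1/(835 + 5776) - 28951)*(-24458 + 13689) = (1/6611 - 28951)*(-10769) = -191395060/6611*(-10769) = 187375763740/601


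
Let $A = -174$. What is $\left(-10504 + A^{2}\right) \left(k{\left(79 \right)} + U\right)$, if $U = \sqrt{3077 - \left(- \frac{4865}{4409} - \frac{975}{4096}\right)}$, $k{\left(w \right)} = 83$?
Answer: $1641076 + \frac{4943 \sqrt{245107690259487}}{70544} \approx 2.7381 \cdot 10^{6}$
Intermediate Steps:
$U = \frac{\sqrt{245107690259487}}{282176}$ ($U = \sqrt{3077 - - \frac{24225815}{18059264}} = \sqrt{3077 + \left(\frac{975}{4096} + \frac{4865}{4409}\right)} = \sqrt{3077 + \frac{24225815}{18059264}} = \sqrt{\frac{55592581143}{18059264}} = \frac{\sqrt{245107690259487}}{282176} \approx 55.483$)
$\left(-10504 + A^{2}\right) \left(k{\left(79 \right)} + U\right) = \left(-10504 + \left(-174\right)^{2}\right) \left(83 + \frac{\sqrt{245107690259487}}{282176}\right) = \left(-10504 + 30276\right) \left(83 + \frac{\sqrt{245107690259487}}{282176}\right) = 19772 \left(83 + \frac{\sqrt{245107690259487}}{282176}\right) = 1641076 + \frac{4943 \sqrt{245107690259487}}{70544}$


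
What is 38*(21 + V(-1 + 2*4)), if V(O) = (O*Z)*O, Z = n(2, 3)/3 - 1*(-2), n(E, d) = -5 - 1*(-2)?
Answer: 2660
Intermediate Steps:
n(E, d) = -3 (n(E, d) = -5 + 2 = -3)
Z = 1 (Z = -3/3 - 1*(-2) = -3*1/3 + 2 = -1 + 2 = 1)
V(O) = O**2 (V(O) = (O*1)*O = O*O = O**2)
38*(21 + V(-1 + 2*4)) = 38*(21 + (-1 + 2*4)**2) = 38*(21 + (-1 + 8)**2) = 38*(21 + 7**2) = 38*(21 + 49) = 38*70 = 2660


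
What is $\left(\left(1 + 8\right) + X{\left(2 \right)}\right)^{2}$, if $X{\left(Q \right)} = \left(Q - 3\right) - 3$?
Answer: $25$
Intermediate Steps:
$X{\left(Q \right)} = -6 + Q$ ($X{\left(Q \right)} = \left(-3 + Q\right) - 3 = -6 + Q$)
$\left(\left(1 + 8\right) + X{\left(2 \right)}\right)^{2} = \left(\left(1 + 8\right) + \left(-6 + 2\right)\right)^{2} = \left(9 - 4\right)^{2} = 5^{2} = 25$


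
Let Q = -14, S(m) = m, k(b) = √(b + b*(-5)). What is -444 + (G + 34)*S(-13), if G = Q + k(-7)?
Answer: -704 - 26*√7 ≈ -772.79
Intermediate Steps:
k(b) = 2*√(-b) (k(b) = √(b - 5*b) = √(-4*b) = 2*√(-b))
G = -14 + 2*√7 (G = -14 + 2*√(-1*(-7)) = -14 + 2*√7 ≈ -8.7085)
-444 + (G + 34)*S(-13) = -444 + ((-14 + 2*√7) + 34)*(-13) = -444 + (20 + 2*√7)*(-13) = -444 + (-260 - 26*√7) = -704 - 26*√7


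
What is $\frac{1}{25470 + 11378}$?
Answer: $\frac{1}{36848} \approx 2.7139 \cdot 10^{-5}$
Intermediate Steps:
$\frac{1}{25470 + 11378} = \frac{1}{36848}$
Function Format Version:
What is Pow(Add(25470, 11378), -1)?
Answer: Rational(1, 36848) ≈ 2.7139e-5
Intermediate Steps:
Pow(Add(25470, 11378), -1) = Pow(36848, -1) = Rational(1, 36848)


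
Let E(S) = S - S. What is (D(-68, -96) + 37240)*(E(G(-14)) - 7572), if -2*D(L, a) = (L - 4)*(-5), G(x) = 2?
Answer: -280618320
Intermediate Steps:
D(L, a) = -10 + 5*L/2 (D(L, a) = -(L - 4)*(-5)/2 = -(-4 + L)*(-5)/2 = -(20 - 5*L)/2 = -10 + 5*L/2)
E(S) = 0
(D(-68, -96) + 37240)*(E(G(-14)) - 7572) = ((-10 + (5/2)*(-68)) + 37240)*(0 - 7572) = ((-10 - 170) + 37240)*(-7572) = (-180 + 37240)*(-7572) = 37060*(-7572) = -280618320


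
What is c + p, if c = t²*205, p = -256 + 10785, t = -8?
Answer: 23649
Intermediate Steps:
p = 10529
c = 13120 (c = (-8)²*205 = 64*205 = 13120)
c + p = 13120 + 10529 = 23649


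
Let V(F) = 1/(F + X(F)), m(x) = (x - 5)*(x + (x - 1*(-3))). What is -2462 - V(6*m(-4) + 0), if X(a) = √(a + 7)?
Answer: -178798096/72623 + √277/72623 ≈ -2462.0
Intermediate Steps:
X(a) = √(7 + a)
m(x) = (-5 + x)*(3 + 2*x) (m(x) = (-5 + x)*(x + (x + 3)) = (-5 + x)*(x + (3 + x)) = (-5 + x)*(3 + 2*x))
V(F) = 1/(F + √(7 + F))
-2462 - V(6*m(-4) + 0) = -2462 - 1/((6*(-15 - 7*(-4) + 2*(-4)²) + 0) + √(7 + (6*(-15 - 7*(-4) + 2*(-4)²) + 0))) = -2462 - 1/((6*(-15 + 28 + 2*16) + 0) + √(7 + (6*(-15 + 28 + 2*16) + 0))) = -2462 - 1/((6*(-15 + 28 + 32) + 0) + √(7 + (6*(-15 + 28 + 32) + 0))) = -2462 - 1/((6*45 + 0) + √(7 + (6*45 + 0))) = -2462 - 1/((270 + 0) + √(7 + (270 + 0))) = -2462 - 1/(270 + √(7 + 270)) = -2462 - 1/(270 + √277)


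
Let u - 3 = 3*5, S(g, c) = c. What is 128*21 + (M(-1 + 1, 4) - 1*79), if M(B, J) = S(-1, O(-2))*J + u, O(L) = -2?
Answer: 2619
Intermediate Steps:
u = 18 (u = 3 + 3*5 = 3 + 15 = 18)
M(B, J) = 18 - 2*J (M(B, J) = -2*J + 18 = 18 - 2*J)
128*21 + (M(-1 + 1, 4) - 1*79) = 128*21 + ((18 - 2*4) - 1*79) = 2688 + ((18 - 8) - 79) = 2688 + (10 - 79) = 2688 - 69 = 2619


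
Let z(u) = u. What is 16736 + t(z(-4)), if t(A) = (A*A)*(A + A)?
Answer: 16608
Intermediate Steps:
t(A) = 2*A³ (t(A) = A²*(2*A) = 2*A³)
16736 + t(z(-4)) = 16736 + 2*(-4)³ = 16736 + 2*(-64) = 16736 - 128 = 16608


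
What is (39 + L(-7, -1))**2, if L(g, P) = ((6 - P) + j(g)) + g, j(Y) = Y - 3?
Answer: 841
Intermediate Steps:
j(Y) = -3 + Y
L(g, P) = 3 - P + 2*g (L(g, P) = ((6 - P) + (-3 + g)) + g = (3 + g - P) + g = 3 - P + 2*g)
(39 + L(-7, -1))**2 = (39 + (3 - 1*(-1) + 2*(-7)))**2 = (39 + (3 + 1 - 14))**2 = (39 - 10)**2 = 29**2 = 841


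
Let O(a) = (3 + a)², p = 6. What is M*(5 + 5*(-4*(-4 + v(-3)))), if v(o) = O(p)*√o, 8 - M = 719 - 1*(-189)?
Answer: -76500 + 1458000*I*√3 ≈ -76500.0 + 2.5253e+6*I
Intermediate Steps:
M = -900 (M = 8 - (719 - 1*(-189)) = 8 - (719 + 189) = 8 - 1*908 = 8 - 908 = -900)
v(o) = 81*√o (v(o) = (3 + 6)²*√o = 9²*√o = 81*√o)
M*(5 + 5*(-4*(-4 + v(-3)))) = -900*(5 + 5*(-4*(-4 + 81*√(-3)))) = -900*(5 + 5*(-4*(-4 + 81*(I*√3)))) = -900*(5 + 5*(-4*(-4 + 81*I*√3))) = -900*(5 + 5*(16 - 324*I*√3)) = -900*(5 + (80 - 1620*I*√3)) = -900*(85 - 1620*I*√3) = -76500 + 1458000*I*√3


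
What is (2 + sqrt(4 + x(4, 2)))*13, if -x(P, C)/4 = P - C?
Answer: 26 + 26*I ≈ 26.0 + 26.0*I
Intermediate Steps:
x(P, C) = -4*P + 4*C (x(P, C) = -4*(P - C) = -4*P + 4*C)
(2 + sqrt(4 + x(4, 2)))*13 = (2 + sqrt(4 + (-4*4 + 4*2)))*13 = (2 + sqrt(4 + (-16 + 8)))*13 = (2 + sqrt(4 - 8))*13 = (2 + sqrt(-4))*13 = (2 + 2*I)*13 = 26 + 26*I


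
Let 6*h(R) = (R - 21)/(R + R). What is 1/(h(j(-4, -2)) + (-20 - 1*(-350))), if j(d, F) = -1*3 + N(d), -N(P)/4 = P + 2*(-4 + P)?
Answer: 33/10892 ≈ 0.0030297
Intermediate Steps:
N(P) = 32 - 12*P (N(P) = -4*(P + 2*(-4 + P)) = -4*(P + (-8 + 2*P)) = -4*(-8 + 3*P) = 32 - 12*P)
j(d, F) = 29 - 12*d (j(d, F) = -1*3 + (32 - 12*d) = -3 + (32 - 12*d) = 29 - 12*d)
h(R) = (-21 + R)/(12*R) (h(R) = ((R - 21)/(R + R))/6 = ((-21 + R)/((2*R)))/6 = ((-21 + R)*(1/(2*R)))/6 = ((-21 + R)/(2*R))/6 = (-21 + R)/(12*R))
1/(h(j(-4, -2)) + (-20 - 1*(-350))) = 1/((-21 + (29 - 12*(-4)))/(12*(29 - 12*(-4))) + (-20 - 1*(-350))) = 1/((-21 + (29 + 48))/(12*(29 + 48)) + (-20 + 350)) = 1/((1/12)*(-21 + 77)/77 + 330) = 1/((1/12)*(1/77)*56 + 330) = 1/(2/33 + 330) = 1/(10892/33) = 33/10892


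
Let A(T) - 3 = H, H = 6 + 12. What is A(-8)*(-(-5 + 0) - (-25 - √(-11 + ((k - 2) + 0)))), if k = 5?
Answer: 630 + 42*I*√2 ≈ 630.0 + 59.397*I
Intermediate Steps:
H = 18
A(T) = 21 (A(T) = 3 + 18 = 21)
A(-8)*(-(-5 + 0) - (-25 - √(-11 + ((k - 2) + 0)))) = 21*(-(-5 + 0) - (-25 - √(-11 + ((5 - 2) + 0)))) = 21*(-(-5) - (-25 - √(-11 + (3 + 0)))) = 21*(-1*(-5) - (-25 - √(-11 + 3))) = 21*(5 - (-25 - √(-8))) = 21*(5 - (-25 - 2*I*√2)) = 21*(5 + (25 + 2*I*√2)) = 21*(30 + 2*I*√2) = 630 + 42*I*√2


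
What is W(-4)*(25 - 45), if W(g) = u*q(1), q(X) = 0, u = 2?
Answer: 0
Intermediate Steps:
W(g) = 0 (W(g) = 2*0 = 0)
W(-4)*(25 - 45) = 0*(25 - 45) = 0*(-20) = 0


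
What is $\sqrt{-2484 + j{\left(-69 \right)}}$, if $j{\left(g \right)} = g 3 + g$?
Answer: $2 i \sqrt{690} \approx 52.536 i$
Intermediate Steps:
$j{\left(g \right)} = 4 g$ ($j{\left(g \right)} = 3 g + g = 4 g$)
$\sqrt{-2484 + j{\left(-69 \right)}} = \sqrt{-2484 + 4 \left(-69\right)} = \sqrt{-2484 - 276} = \sqrt{-2760} = 2 i \sqrt{690}$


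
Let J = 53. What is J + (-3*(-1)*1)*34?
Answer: 155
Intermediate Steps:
J + (-3*(-1)*1)*34 = 53 + (-3*(-1)*1)*34 = 53 + (3*1)*34 = 53 + 3*34 = 53 + 102 = 155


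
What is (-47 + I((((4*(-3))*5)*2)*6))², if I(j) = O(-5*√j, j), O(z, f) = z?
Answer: -15791 + 5640*I*√5 ≈ -15791.0 + 12611.0*I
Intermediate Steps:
I(j) = -5*√j
(-47 + I((((4*(-3))*5)*2)*6))² = (-47 - 5*√6*(√2*(√5*(2*I*√3))))² = (-47 - 5*√6*(√2*(2*I*√15)))² = (-47 - 5*√6*(2*I*√30))² = (-47 - 5*12*I*√5)² = (-47 - 60*I*√5)²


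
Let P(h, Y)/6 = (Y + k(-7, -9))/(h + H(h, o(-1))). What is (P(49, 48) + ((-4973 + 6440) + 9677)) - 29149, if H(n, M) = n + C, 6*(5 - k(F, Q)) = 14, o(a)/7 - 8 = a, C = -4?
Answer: -846083/47 ≈ -18002.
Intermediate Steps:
o(a) = 56 + 7*a
k(F, Q) = 8/3 (k(F, Q) = 5 - 1/6*14 = 5 - 7/3 = 8/3)
H(n, M) = -4 + n (H(n, M) = n - 4 = -4 + n)
P(h, Y) = 6*(8/3 + Y)/(-4 + 2*h) (P(h, Y) = 6*((Y + 8/3)/(h + (-4 + h))) = 6*((8/3 + Y)/(-4 + 2*h)) = 6*(8/3 + Y)/(-4 + 2*h))
(P(49, 48) + ((-4973 + 6440) + 9677)) - 29149 = ((8 + 3*48)/(-2 + 49) + ((-4973 + 6440) + 9677)) - 29149 = ((8 + 144)/47 + (1467 + 9677)) - 29149 = ((1/47)*152 + 11144) - 29149 = (152/47 + 11144) - 29149 = 523920/47 - 29149 = -846083/47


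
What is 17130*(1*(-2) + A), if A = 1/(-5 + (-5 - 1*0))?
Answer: -35973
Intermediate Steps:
A = -⅒ (A = 1/(-5 + (-5 + 0)) = 1/(-5 - 5) = 1/(-10) = -⅒ ≈ -0.10000)
17130*(1*(-2) + A) = 17130*(1*(-2) - ⅒) = 17130*(-2 - ⅒) = 17130*(-21/10) = -35973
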